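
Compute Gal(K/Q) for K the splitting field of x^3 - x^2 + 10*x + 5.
Gal(K/Q) = S_3 (symmetric group of order 6)

Compute the discriminant of x^3 + (-1)*x^2 + (10)*x + (5): Δ = -5455. Since Δ is not a rational square, the Galois group is not contained in A_3; it must be the full S_3 (irreducibility of the cubic rules out anything smaller).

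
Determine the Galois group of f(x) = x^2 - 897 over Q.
Gal(K/Q) = Z/2Z (cyclic of order 2)

x^2 - 897 is irreducible over Q since 897 is not a rational square. The splitting field Q(sqrt(897)) has degree 2 over Q, and its unique nontrivial automorphism is sqrt(897) ↦ -sqrt(897). Hence Gal(Q(sqrt(897))/Q) = Z/2Z.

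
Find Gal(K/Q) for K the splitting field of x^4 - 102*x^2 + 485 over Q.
Gal(K/Q) = V_4 (Klein four-group, Z/2Z × Z/2Z)

f factors as (x^2 - 97)(x^2 - 5), so the splitting field is K = Q(sqrt(97), sqrt(5)). The elements 97, 5, 485 are all non-squares in Q, so sqrt(97) and sqrt(5) generate independent quadratic extensions. Thus [K:Q] = 4 and Gal(K/Q) is generated by the two order-2 automorphisms sqrt(97) ↦ -sqrt(97) and sqrt(5) ↦ -sqrt(5), giving V_4.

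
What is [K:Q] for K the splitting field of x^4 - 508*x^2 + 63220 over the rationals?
[K:Q] = 4

f factors as (x^2 - 290)(x^2 - 218); the splitting field is K = Q(sqrt(290), sqrt(218)). Since 290, 218, and 63220 are all non-squares in Q, the three subfields Q(sqrt(290)), Q(sqrt(218)), Q(sqrt(63220)) are distinct degree-2 extensions, so [K:Q] = 4 (Klein four Galois group).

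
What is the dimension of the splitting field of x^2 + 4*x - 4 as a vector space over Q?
[K:Q] = 2

The discriminant of x^2 + (4)*x + (-4) is b^2 - 4c = 16 - (-16) = 32. Since 32 is not a perfect square in Q, the polynomial is irreducible over Q. Its two roots generate a degree-2 extension, so [K:Q] = 2.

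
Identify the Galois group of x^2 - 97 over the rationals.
Gal(K/Q) = Z/2Z (cyclic of order 2)

x^2 - 97 is irreducible over Q since 97 is not a rational square. The splitting field Q(sqrt(97)) has degree 2 over Q, and its unique nontrivial automorphism is sqrt(97) ↦ -sqrt(97). Hence Gal(Q(sqrt(97))/Q) = Z/2Z.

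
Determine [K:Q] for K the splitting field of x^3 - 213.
[K:Q] = 6

x^3 - 213 has one real root r = 213^(1/3) and two complex roots r*zeta_3, r*zeta_3^2 where zeta_3 = e^(2*pi*i/3). The splitting field is Q(r, zeta_3). [Q(r):Q] = 3 and [Q(zeta_3):Q] = 2 with gcd = 1, so [Q(r, zeta_3):Q] = 3 * 2 = 6.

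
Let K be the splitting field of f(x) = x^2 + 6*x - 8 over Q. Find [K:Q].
[K:Q] = 2

The discriminant of x^2 + (6)*x + (-8) is b^2 - 4c = 36 - (-32) = 68. Since 68 is not a perfect square in Q, the polynomial is irreducible over Q. Its two roots generate a degree-2 extension, so [K:Q] = 2.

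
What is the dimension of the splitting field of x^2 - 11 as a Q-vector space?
[K:Q] = 2

The polynomial x^2 - 11 is irreducible over Q since 11 is not a perfect square. Its splitting field is Q(sqrt(11)), which has degree 2 over Q.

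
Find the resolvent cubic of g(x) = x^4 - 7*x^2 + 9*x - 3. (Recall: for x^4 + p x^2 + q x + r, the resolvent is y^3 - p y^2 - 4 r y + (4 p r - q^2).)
h(y) = y^3 + 7*y^2 + 12*y + 3

Identify coefficients: p = -7, q = 9, r = -3.
Plug into h(y) = y^3 - p y^2 - 4 r y + (4 p r - q^2):
  h(y) = y^3 - (-7) y^2 - 4*(-3) y + (4*(-7)*(-3) - (9)^2)
       = y^3 + (7) y^2 + (12) y + (3).
Simplifying: h(y) = y^3 + 7*y^2 + 12*y + 3.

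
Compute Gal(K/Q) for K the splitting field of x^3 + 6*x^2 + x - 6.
Gal(K/Q) = S_3 (symmetric group of order 6)

Compute the discriminant of x^3 + (6)*x^2 + (1)*x + (-6): Δ = 3596. Since Δ is not a rational square, the Galois group is not contained in A_3; it must be the full S_3 (irreducibility of the cubic rules out anything smaller).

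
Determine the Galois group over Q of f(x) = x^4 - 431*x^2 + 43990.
Gal(K/Q) = V_4 (Klein four-group, Z/2Z × Z/2Z)

f factors as (x^2 - 265)(x^2 - 166), so the splitting field is K = Q(sqrt(265), sqrt(166)). The elements 265, 166, 43990 are all non-squares in Q, so sqrt(265) and sqrt(166) generate independent quadratic extensions. Thus [K:Q] = 4 and Gal(K/Q) is generated by the two order-2 automorphisms sqrt(265) ↦ -sqrt(265) and sqrt(166) ↦ -sqrt(166), giving V_4.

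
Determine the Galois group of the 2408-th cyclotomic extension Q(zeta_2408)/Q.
|Gal(Q(zeta_2408)/Q)| = phi(2408) = 1008; group ≅ (Z/2408Z)^* ≅ Z/2Z × Z/2Z × Z/6Z × Z/42Z

The n-th cyclotomic polynomial Φ_2408(x) is the minimal polynomial of zeta_2408 over Q and has degree phi(2408) = 1008. So Q(zeta_2408) is a degree-1008 Galois extension with Galois group (Z/2408Z)^*. By CRT, (Z/2408Z)^* ≅ (Z/8Z)^* × (Z/7Z)^* × (Z/43Z)^*. Each prime-power unit group is (Z/8Z)^* ≅ Z/2Z × Z/2Z; (Z/7Z)^* ≅ Z/6Z; (Z/43Z)^* ≅ Z/42Z. Hence Gal(Q(zeta_2408)/Q) ≅ Z/2Z × Z/2Z × Z/6Z × Z/42Z.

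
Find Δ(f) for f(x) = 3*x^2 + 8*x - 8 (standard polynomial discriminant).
Δ = 160

For a quadratic a x^2 + b x + c the discriminant is Δ = b^2 - 4ac = (8)^2 - 4*(3)*(-8) = 64 - (-96) = 160.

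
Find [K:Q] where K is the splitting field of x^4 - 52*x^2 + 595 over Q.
[K:Q] = 4

f factors as (x^2 - 35)(x^2 - 17); the splitting field is K = Q(sqrt(35), sqrt(17)). Since 35, 17, and 595 are all non-squares in Q, the three subfields Q(sqrt(35)), Q(sqrt(17)), Q(sqrt(595)) are distinct degree-2 extensions, so [K:Q] = 4 (Klein four Galois group).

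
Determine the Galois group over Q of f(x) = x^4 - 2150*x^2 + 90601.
Gal(K/Q) = Z/2Z (cyclic of order 2)

f factors as (x^2 - 2107)(x^2 - 43), so the splitting field is K = Q(sqrt(2107), sqrt(43)). The squarefree part of 2107 is 43 and the squarefree part of 43 is also 43, so sqrt(2107) and sqrt(43) are both rational multiples of sqrt(43). Hence Q(sqrt(2107)) = Q(sqrt(43)) = Q(sqrt(43)), and the splitting field collapses to a single degree-2 extension with Galois group Z/2Z.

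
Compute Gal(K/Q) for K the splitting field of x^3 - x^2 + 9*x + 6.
Gal(K/Q) = S_3 (symmetric group of order 6)

Compute the discriminant of x^3 + (-1)*x^2 + (9)*x + (6): Δ = -4755. Since Δ is not a rational square, the Galois group is not contained in A_3; it must be the full S_3 (irreducibility of the cubic rules out anything smaller).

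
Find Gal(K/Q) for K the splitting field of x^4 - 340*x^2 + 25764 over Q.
Gal(K/Q) = V_4 (Klein four-group, Z/2Z × Z/2Z)

f factors as (x^2 - 114)(x^2 - 226), so the splitting field is K = Q(sqrt(114), sqrt(226)). The elements 114, 226, 25764 are all non-squares in Q, so sqrt(114) and sqrt(226) generate independent quadratic extensions. Thus [K:Q] = 4 and Gal(K/Q) is generated by the two order-2 automorphisms sqrt(114) ↦ -sqrt(114) and sqrt(226) ↦ -sqrt(226), giving V_4.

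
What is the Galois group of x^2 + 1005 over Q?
Gal(K/Q) = Z/2Z (cyclic of order 2)

x^2 + 1005 is irreducible over Q since -1005 is not a rational square. The splitting field Q(sqrt(-1005)) has degree 2 over Q, and its unique nontrivial automorphism is sqrt(-1005) ↦ -sqrt(-1005). Hence Gal(Q(sqrt(-1005))/Q) = Z/2Z.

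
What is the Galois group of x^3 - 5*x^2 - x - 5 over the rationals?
Gal(K/Q) = S_3 (symmetric group of order 6)

Compute the discriminant of x^3 + (-5)*x^2 + (-1)*x + (-5): Δ = -3596. Since Δ is not a rational square, the Galois group is not contained in A_3; it must be the full S_3 (irreducibility of the cubic rules out anything smaller).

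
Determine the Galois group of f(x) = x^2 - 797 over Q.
Gal(K/Q) = Z/2Z (cyclic of order 2)

x^2 - 797 is irreducible over Q since 797 is not a rational square. The splitting field Q(sqrt(797)) has degree 2 over Q, and its unique nontrivial automorphism is sqrt(797) ↦ -sqrt(797). Hence Gal(Q(sqrt(797))/Q) = Z/2Z.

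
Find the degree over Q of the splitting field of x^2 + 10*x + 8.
[K:Q] = 2

The discriminant of x^2 + (10)*x + (8) is b^2 - 4c = 100 - (32) = 68. Since 68 is not a perfect square in Q, the polynomial is irreducible over Q. Its two roots generate a degree-2 extension, so [K:Q] = 2.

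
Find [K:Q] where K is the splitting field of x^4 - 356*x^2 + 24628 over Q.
[K:Q] = 4

f factors as (x^2 - 94)(x^2 - 262); the splitting field is K = Q(sqrt(94), sqrt(262)). Since 94, 262, and 24628 are all non-squares in Q, the three subfields Q(sqrt(94)), Q(sqrt(262)), Q(sqrt(24628)) are distinct degree-2 extensions, so [K:Q] = 4 (Klein four Galois group).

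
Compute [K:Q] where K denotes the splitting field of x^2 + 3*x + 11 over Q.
[K:Q] = 2

The discriminant of x^2 + (3)*x + (11) is b^2 - 4c = 9 - (44) = -35. Since -35 is not a perfect square in Q, the polynomial is irreducible over Q. Its two roots generate a degree-2 extension, so [K:Q] = 2.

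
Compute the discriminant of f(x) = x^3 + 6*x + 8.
Δ = -2592

For a depressed cubic x^3 + p x + q the discriminant is Δ = -4 p^3 - 27 q^2 = -4*(6)^3 - 27*(8)^2 = -864 - 1728 = -2592.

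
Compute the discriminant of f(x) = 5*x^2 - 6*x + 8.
Δ = -124

For a quadratic a x^2 + b x + c the discriminant is Δ = b^2 - 4ac = (-6)^2 - 4*(5)*(8) = 36 - (160) = -124.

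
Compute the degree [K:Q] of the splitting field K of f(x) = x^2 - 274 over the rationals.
[K:Q] = 2

The polynomial x^2 - 274 is irreducible over Q since 274 is not a perfect square. Its splitting field is Q(sqrt(274)), which has degree 2 over Q.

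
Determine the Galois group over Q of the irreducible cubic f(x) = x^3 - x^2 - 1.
Gal(K/Q) = S_3 (symmetric group of order 6)

Compute the discriminant of x^3 + (-1)*x^2 + (0)*x + (-1): Δ = -31. Since Δ is not a rational square, the Galois group is not contained in A_3; it must be the full S_3 (irreducibility of the cubic rules out anything smaller).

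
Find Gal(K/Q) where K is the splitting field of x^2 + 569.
Gal(K/Q) = Z/2Z (cyclic of order 2)

x^2 + 569 is irreducible over Q since -569 is not a rational square. The splitting field Q(sqrt(-569)) has degree 2 over Q, and its unique nontrivial automorphism is sqrt(-569) ↦ -sqrt(-569). Hence Gal(Q(sqrt(-569))/Q) = Z/2Z.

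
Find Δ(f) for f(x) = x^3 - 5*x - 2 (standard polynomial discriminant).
Δ = 392

For a depressed cubic x^3 + p x + q the discriminant is Δ = -4 p^3 - 27 q^2 = -4*(-5)^3 - 27*(-2)^2 = 500 - 108 = 392.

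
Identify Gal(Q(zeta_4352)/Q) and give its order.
|Gal(Q(zeta_4352)/Q)| = phi(4352) = 2048; group ≅ (Z/4352Z)^* ≅ Z/2Z × Z/16Z × Z/64Z

The n-th cyclotomic polynomial Φ_4352(x) is the minimal polynomial of zeta_4352 over Q and has degree phi(4352) = 2048. So Q(zeta_4352) is a degree-2048 Galois extension with Galois group (Z/4352Z)^*. By CRT, (Z/4352Z)^* ≅ (Z/256Z)^* × (Z/17Z)^*. Each prime-power unit group is (Z/256Z)^* ≅ Z/2Z × Z/64Z; (Z/17Z)^* ≅ Z/16Z. Hence Gal(Q(zeta_4352)/Q) ≅ Z/2Z × Z/16Z × Z/64Z.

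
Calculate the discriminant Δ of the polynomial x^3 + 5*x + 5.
Δ = -1175

For a depressed cubic x^3 + p x + q the discriminant is Δ = -4 p^3 - 27 q^2 = -4*(5)^3 - 27*(5)^2 = -500 - 675 = -1175.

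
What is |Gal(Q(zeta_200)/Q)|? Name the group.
|Gal(Q(zeta_200)/Q)| = phi(200) = 80; group ≅ (Z/200Z)^* ≅ Z/2Z × Z/2Z × Z/20Z

The n-th cyclotomic polynomial Φ_200(x) is the minimal polynomial of zeta_200 over Q and has degree phi(200) = 80. So Q(zeta_200) is a degree-80 Galois extension with Galois group (Z/200Z)^*. By CRT, (Z/200Z)^* ≅ (Z/8Z)^* × (Z/25Z)^*. Each prime-power unit group is (Z/8Z)^* ≅ Z/2Z × Z/2Z; (Z/25Z)^* ≅ Z/20Z. Hence Gal(Q(zeta_200)/Q) ≅ Z/2Z × Z/2Z × Z/20Z.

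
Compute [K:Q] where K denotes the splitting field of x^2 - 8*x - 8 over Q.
[K:Q] = 2

The discriminant of x^2 + (-8)*x + (-8) is b^2 - 4c = 64 - (-32) = 96. Since 96 is not a perfect square in Q, the polynomial is irreducible over Q. Its two roots generate a degree-2 extension, so [K:Q] = 2.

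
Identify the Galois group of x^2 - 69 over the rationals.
Gal(K/Q) = Z/2Z (cyclic of order 2)

x^2 - 69 is irreducible over Q since 69 is not a rational square. The splitting field Q(sqrt(69)) has degree 2 over Q, and its unique nontrivial automorphism is sqrt(69) ↦ -sqrt(69). Hence Gal(Q(sqrt(69))/Q) = Z/2Z.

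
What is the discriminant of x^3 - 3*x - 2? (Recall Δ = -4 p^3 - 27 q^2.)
Δ = 0

For a depressed cubic x^3 + p x + q the discriminant is Δ = -4 p^3 - 27 q^2 = -4*(-3)^3 - 27*(-2)^2 = 108 - 108 = 0.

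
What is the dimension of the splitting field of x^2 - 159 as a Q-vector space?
[K:Q] = 2

The polynomial x^2 - 159 is irreducible over Q since 159 is not a perfect square. Its splitting field is Q(sqrt(159)), which has degree 2 over Q.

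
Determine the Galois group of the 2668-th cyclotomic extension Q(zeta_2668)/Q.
|Gal(Q(zeta_2668)/Q)| = phi(2668) = 1232; group ≅ (Z/2668Z)^* ≅ Z/2Z × Z/22Z × Z/28Z

The n-th cyclotomic polynomial Φ_2668(x) is the minimal polynomial of zeta_2668 over Q and has degree phi(2668) = 1232. So Q(zeta_2668) is a degree-1232 Galois extension with Galois group (Z/2668Z)^*. By CRT, (Z/2668Z)^* ≅ (Z/4Z)^* × (Z/23Z)^* × (Z/29Z)^*. Each prime-power unit group is (Z/4Z)^* ≅ Z/2Z; (Z/23Z)^* ≅ Z/22Z; (Z/29Z)^* ≅ Z/28Z. Hence Gal(Q(zeta_2668)/Q) ≅ Z/2Z × Z/22Z × Z/28Z.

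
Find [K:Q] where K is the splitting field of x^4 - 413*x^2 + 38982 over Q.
[K:Q] = 4

f factors as (x^2 - 146)(x^2 - 267); the splitting field is K = Q(sqrt(146), sqrt(267)). Since 146, 267, and 38982 are all non-squares in Q, the three subfields Q(sqrt(146)), Q(sqrt(267)), Q(sqrt(38982)) are distinct degree-2 extensions, so [K:Q] = 4 (Klein four Galois group).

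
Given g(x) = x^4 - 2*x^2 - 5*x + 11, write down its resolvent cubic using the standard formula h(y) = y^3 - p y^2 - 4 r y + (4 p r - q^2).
h(y) = y^3 + 2*y^2 - 44*y - 113

Identify coefficients: p = -2, q = -5, r = 11.
Plug into h(y) = y^3 - p y^2 - 4 r y + (4 p r - q^2):
  h(y) = y^3 - (-2) y^2 - 4*(11) y + (4*(-2)*(11) - (-5)^2)
       = y^3 + (2) y^2 + (-44) y + (-113).
Simplifying: h(y) = y^3 + 2*y^2 - 44*y - 113.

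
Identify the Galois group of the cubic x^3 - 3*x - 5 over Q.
Gal(K/Q) = S_3 (symmetric group of order 6)

Compute the discriminant of x^3 + (0)*x^2 + (-3)*x + (-5): Δ = -567. Since Δ is not a rational square, the Galois group is not contained in A_3; it must be the full S_3 (irreducibility of the cubic rules out anything smaller).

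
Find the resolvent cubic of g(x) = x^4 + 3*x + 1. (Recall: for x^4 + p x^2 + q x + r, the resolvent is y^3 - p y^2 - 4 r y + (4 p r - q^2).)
h(y) = y^3 - 4*y - 9

Identify coefficients: p = 0, q = 3, r = 1.
Plug into h(y) = y^3 - p y^2 - 4 r y + (4 p r - q^2):
  h(y) = y^3 - (0) y^2 - 4*(1) y + (4*(0)*(1) - (3)^2)
       = y^3 + (0) y^2 + (-4) y + (-9).
Simplifying: h(y) = y^3 - 4*y - 9.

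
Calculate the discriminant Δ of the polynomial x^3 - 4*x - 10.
Δ = -2444

For a depressed cubic x^3 + p x + q the discriminant is Δ = -4 p^3 - 27 q^2 = -4*(-4)^3 - 27*(-10)^2 = 256 - 2700 = -2444.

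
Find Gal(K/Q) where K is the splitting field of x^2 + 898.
Gal(K/Q) = Z/2Z (cyclic of order 2)

x^2 + 898 is irreducible over Q since -898 is not a rational square. The splitting field Q(sqrt(-898)) has degree 2 over Q, and its unique nontrivial automorphism is sqrt(-898) ↦ -sqrt(-898). Hence Gal(Q(sqrt(-898))/Q) = Z/2Z.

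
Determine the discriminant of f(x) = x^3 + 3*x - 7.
Δ = -1431

For a depressed cubic x^3 + p x + q the discriminant is Δ = -4 p^3 - 27 q^2 = -4*(3)^3 - 27*(-7)^2 = -108 - 1323 = -1431.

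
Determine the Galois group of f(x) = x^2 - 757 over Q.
Gal(K/Q) = Z/2Z (cyclic of order 2)

x^2 - 757 is irreducible over Q since 757 is not a rational square. The splitting field Q(sqrt(757)) has degree 2 over Q, and its unique nontrivial automorphism is sqrt(757) ↦ -sqrt(757). Hence Gal(Q(sqrt(757))/Q) = Z/2Z.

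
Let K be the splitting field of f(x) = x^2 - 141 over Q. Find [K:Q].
[K:Q] = 2

The polynomial x^2 - 141 is irreducible over Q since 141 is not a perfect square. Its splitting field is Q(sqrt(141)), which has degree 2 over Q.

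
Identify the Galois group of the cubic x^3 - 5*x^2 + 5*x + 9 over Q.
Gal(K/Q) = S_3 (symmetric group of order 6)

Compute the discriminant of x^3 + (-5)*x^2 + (5)*x + (9): Δ = -1612. Since Δ is not a rational square, the Galois group is not contained in A_3; it must be the full S_3 (irreducibility of the cubic rules out anything smaller).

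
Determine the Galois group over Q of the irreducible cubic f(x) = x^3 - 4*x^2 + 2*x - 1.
Gal(K/Q) = S_3 (symmetric group of order 6)

Compute the discriminant of x^3 + (-4)*x^2 + (2)*x + (-1): Δ = -107. Since Δ is not a rational square, the Galois group is not contained in A_3; it must be the full S_3 (irreducibility of the cubic rules out anything smaller).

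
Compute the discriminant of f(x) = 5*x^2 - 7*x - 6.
Δ = 169

For a quadratic a x^2 + b x + c the discriminant is Δ = b^2 - 4ac = (-7)^2 - 4*(5)*(-6) = 49 - (-120) = 169.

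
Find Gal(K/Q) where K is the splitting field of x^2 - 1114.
Gal(K/Q) = Z/2Z (cyclic of order 2)

x^2 - 1114 is irreducible over Q since 1114 is not a rational square. The splitting field Q(sqrt(1114)) has degree 2 over Q, and its unique nontrivial automorphism is sqrt(1114) ↦ -sqrt(1114). Hence Gal(Q(sqrt(1114))/Q) = Z/2Z.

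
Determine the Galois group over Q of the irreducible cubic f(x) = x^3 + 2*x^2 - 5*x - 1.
Gal(K/Q) = S_3 (symmetric group of order 6)

Compute the discriminant of x^3 + (2)*x^2 + (-5)*x + (-1): Δ = 785. Since Δ is not a rational square, the Galois group is not contained in A_3; it must be the full S_3 (irreducibility of the cubic rules out anything smaller).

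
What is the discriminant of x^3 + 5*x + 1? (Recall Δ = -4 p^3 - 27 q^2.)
Δ = -527

For a depressed cubic x^3 + p x + q the discriminant is Δ = -4 p^3 - 27 q^2 = -4*(5)^3 - 27*(1)^2 = -500 - 27 = -527.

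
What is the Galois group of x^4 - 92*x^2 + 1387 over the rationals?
Gal(K/Q) = V_4 (Klein four-group, Z/2Z × Z/2Z)

f factors as (x^2 - 19)(x^2 - 73), so the splitting field is K = Q(sqrt(19), sqrt(73)). The elements 19, 73, 1387 are all non-squares in Q, so sqrt(19) and sqrt(73) generate independent quadratic extensions. Thus [K:Q] = 4 and Gal(K/Q) is generated by the two order-2 automorphisms sqrt(19) ↦ -sqrt(19) and sqrt(73) ↦ -sqrt(73), giving V_4.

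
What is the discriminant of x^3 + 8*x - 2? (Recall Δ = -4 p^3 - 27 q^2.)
Δ = -2156

For a depressed cubic x^3 + p x + q the discriminant is Δ = -4 p^3 - 27 q^2 = -4*(8)^3 - 27*(-2)^2 = -2048 - 108 = -2156.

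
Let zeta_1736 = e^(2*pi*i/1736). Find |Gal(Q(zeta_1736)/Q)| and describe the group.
|Gal(Q(zeta_1736)/Q)| = phi(1736) = 720; group ≅ (Z/1736Z)^* ≅ Z/2Z × Z/2Z × Z/6Z × Z/30Z

The n-th cyclotomic polynomial Φ_1736(x) is the minimal polynomial of zeta_1736 over Q and has degree phi(1736) = 720. So Q(zeta_1736) is a degree-720 Galois extension with Galois group (Z/1736Z)^*. By CRT, (Z/1736Z)^* ≅ (Z/8Z)^* × (Z/7Z)^* × (Z/31Z)^*. Each prime-power unit group is (Z/8Z)^* ≅ Z/2Z × Z/2Z; (Z/7Z)^* ≅ Z/6Z; (Z/31Z)^* ≅ Z/30Z. Hence Gal(Q(zeta_1736)/Q) ≅ Z/2Z × Z/2Z × Z/6Z × Z/30Z.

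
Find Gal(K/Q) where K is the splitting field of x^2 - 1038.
Gal(K/Q) = Z/2Z (cyclic of order 2)

x^2 - 1038 is irreducible over Q since 1038 is not a rational square. The splitting field Q(sqrt(1038)) has degree 2 over Q, and its unique nontrivial automorphism is sqrt(1038) ↦ -sqrt(1038). Hence Gal(Q(sqrt(1038))/Q) = Z/2Z.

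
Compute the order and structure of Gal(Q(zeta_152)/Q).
|Gal(Q(zeta_152)/Q)| = phi(152) = 72; group ≅ (Z/152Z)^* ≅ Z/2Z × Z/2Z × Z/18Z

The n-th cyclotomic polynomial Φ_152(x) is the minimal polynomial of zeta_152 over Q and has degree phi(152) = 72. So Q(zeta_152) is a degree-72 Galois extension with Galois group (Z/152Z)^*. By CRT, (Z/152Z)^* ≅ (Z/8Z)^* × (Z/19Z)^*. Each prime-power unit group is (Z/8Z)^* ≅ Z/2Z × Z/2Z; (Z/19Z)^* ≅ Z/18Z. Hence Gal(Q(zeta_152)/Q) ≅ Z/2Z × Z/2Z × Z/18Z.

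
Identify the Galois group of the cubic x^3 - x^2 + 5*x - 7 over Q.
Gal(K/Q) = S_3 (symmetric group of order 6)

Compute the discriminant of x^3 + (-1)*x^2 + (5)*x + (-7): Δ = -1196. Since Δ is not a rational square, the Galois group is not contained in A_3; it must be the full S_3 (irreducibility of the cubic rules out anything smaller).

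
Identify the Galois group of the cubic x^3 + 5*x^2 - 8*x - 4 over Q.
Gal(K/Q) = S_3 (symmetric group of order 6)

Compute the discriminant of x^3 + (5)*x^2 + (-8)*x + (-4): Δ = 8096. Since Δ is not a rational square, the Galois group is not contained in A_3; it must be the full S_3 (irreducibility of the cubic rules out anything smaller).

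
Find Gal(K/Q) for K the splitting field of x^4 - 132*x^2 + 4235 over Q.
Gal(K/Q) = V_4 (Klein four-group, Z/2Z × Z/2Z)

f factors as (x^2 - 77)(x^2 - 55), so the splitting field is K = Q(sqrt(77), sqrt(55)). The elements 77, 55, 4235 are all non-squares in Q, so sqrt(77) and sqrt(55) generate independent quadratic extensions. Thus [K:Q] = 4 and Gal(K/Q) is generated by the two order-2 automorphisms sqrt(77) ↦ -sqrt(77) and sqrt(55) ↦ -sqrt(55), giving V_4.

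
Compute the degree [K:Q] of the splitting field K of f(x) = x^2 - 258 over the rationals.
[K:Q] = 2

The polynomial x^2 - 258 is irreducible over Q since 258 is not a perfect square. Its splitting field is Q(sqrt(258)), which has degree 2 over Q.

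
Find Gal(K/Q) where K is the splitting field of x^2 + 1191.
Gal(K/Q) = Z/2Z (cyclic of order 2)

x^2 + 1191 is irreducible over Q since -1191 is not a rational square. The splitting field Q(sqrt(-1191)) has degree 2 over Q, and its unique nontrivial automorphism is sqrt(-1191) ↦ -sqrt(-1191). Hence Gal(Q(sqrt(-1191))/Q) = Z/2Z.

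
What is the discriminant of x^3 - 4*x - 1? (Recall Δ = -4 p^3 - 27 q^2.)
Δ = 229

For a depressed cubic x^3 + p x + q the discriminant is Δ = -4 p^3 - 27 q^2 = -4*(-4)^3 - 27*(-1)^2 = 256 - 27 = 229.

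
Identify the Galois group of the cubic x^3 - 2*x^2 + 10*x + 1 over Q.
Gal(K/Q) = S_3 (symmetric group of order 6)

Compute the discriminant of x^3 + (-2)*x^2 + (10)*x + (1): Δ = -3955. Since Δ is not a rational square, the Galois group is not contained in A_3; it must be the full S_3 (irreducibility of the cubic rules out anything smaller).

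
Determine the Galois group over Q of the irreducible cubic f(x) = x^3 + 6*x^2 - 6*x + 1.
Gal(K/Q) = S_3 (symmetric group of order 6)

Compute the discriminant of x^3 + (6)*x^2 + (-6)*x + (1): Δ = 621. Since Δ is not a rational square, the Galois group is not contained in A_3; it must be the full S_3 (irreducibility of the cubic rules out anything smaller).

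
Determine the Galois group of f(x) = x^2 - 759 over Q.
Gal(K/Q) = Z/2Z (cyclic of order 2)

x^2 - 759 is irreducible over Q since 759 is not a rational square. The splitting field Q(sqrt(759)) has degree 2 over Q, and its unique nontrivial automorphism is sqrt(759) ↦ -sqrt(759). Hence Gal(Q(sqrt(759))/Q) = Z/2Z.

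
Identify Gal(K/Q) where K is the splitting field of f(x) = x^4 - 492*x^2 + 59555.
Gal(K/Q) = V_4 (Klein four-group, Z/2Z × Z/2Z)

f factors as (x^2 - 277)(x^2 - 215), so the splitting field is K = Q(sqrt(277), sqrt(215)). The elements 277, 215, 59555 are all non-squares in Q, so sqrt(277) and sqrt(215) generate independent quadratic extensions. Thus [K:Q] = 4 and Gal(K/Q) is generated by the two order-2 automorphisms sqrt(277) ↦ -sqrt(277) and sqrt(215) ↦ -sqrt(215), giving V_4.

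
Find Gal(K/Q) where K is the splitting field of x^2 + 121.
Gal(K/Q) = Z/2Z (cyclic of order 2)

x^2 + 121 is irreducible over Q since -121 is not a rational square. The splitting field Q(sqrt(-121)) has degree 2 over Q, and its unique nontrivial automorphism is sqrt(-121) ↦ -sqrt(-121). Hence Gal(Q(sqrt(-121))/Q) = Z/2Z.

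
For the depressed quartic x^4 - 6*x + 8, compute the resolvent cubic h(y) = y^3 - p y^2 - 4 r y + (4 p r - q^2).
h(y) = y^3 - 32*y - 36

Identify coefficients: p = 0, q = -6, r = 8.
Plug into h(y) = y^3 - p y^2 - 4 r y + (4 p r - q^2):
  h(y) = y^3 - (0) y^2 - 4*(8) y + (4*(0)*(8) - (-6)^2)
       = y^3 + (0) y^2 + (-32) y + (-36).
Simplifying: h(y) = y^3 - 32*y - 36.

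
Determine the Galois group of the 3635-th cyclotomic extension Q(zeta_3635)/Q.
|Gal(Q(zeta_3635)/Q)| = phi(3635) = 2904; group ≅ (Z/3635Z)^* ≅ Z/4Z × Z/726Z

The n-th cyclotomic polynomial Φ_3635(x) is the minimal polynomial of zeta_3635 over Q and has degree phi(3635) = 2904. So Q(zeta_3635) is a degree-2904 Galois extension with Galois group (Z/3635Z)^*. By CRT, (Z/3635Z)^* ≅ (Z/5Z)^* × (Z/727Z)^*. Each prime-power unit group is (Z/5Z)^* ≅ Z/4Z; (Z/727Z)^* ≅ Z/726Z. Hence Gal(Q(zeta_3635)/Q) ≅ Z/4Z × Z/726Z.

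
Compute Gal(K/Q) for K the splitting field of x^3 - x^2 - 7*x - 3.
Gal(K/Q) = S_3 (symmetric group of order 6)

Compute the discriminant of x^3 + (-1)*x^2 + (-7)*x + (-3): Δ = 788. Since Δ is not a rational square, the Galois group is not contained in A_3; it must be the full S_3 (irreducibility of the cubic rules out anything smaller).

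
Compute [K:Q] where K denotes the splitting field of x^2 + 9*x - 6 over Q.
[K:Q] = 2

The discriminant of x^2 + (9)*x + (-6) is b^2 - 4c = 81 - (-24) = 105. Since 105 is not a perfect square in Q, the polynomial is irreducible over Q. Its two roots generate a degree-2 extension, so [K:Q] = 2.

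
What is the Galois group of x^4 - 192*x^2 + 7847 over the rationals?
Gal(K/Q) = V_4 (Klein four-group, Z/2Z × Z/2Z)

f factors as (x^2 - 133)(x^2 - 59), so the splitting field is K = Q(sqrt(133), sqrt(59)). The elements 133, 59, 7847 are all non-squares in Q, so sqrt(133) and sqrt(59) generate independent quadratic extensions. Thus [K:Q] = 4 and Gal(K/Q) is generated by the two order-2 automorphisms sqrt(133) ↦ -sqrt(133) and sqrt(59) ↦ -sqrt(59), giving V_4.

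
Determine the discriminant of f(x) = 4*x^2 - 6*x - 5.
Δ = 116

For a quadratic a x^2 + b x + c the discriminant is Δ = b^2 - 4ac = (-6)^2 - 4*(4)*(-5) = 36 - (-80) = 116.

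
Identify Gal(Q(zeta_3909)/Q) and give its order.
|Gal(Q(zeta_3909)/Q)| = phi(3909) = 2604; group ≅ (Z/3909Z)^* ≅ Z/2Z × Z/1302Z

The n-th cyclotomic polynomial Φ_3909(x) is the minimal polynomial of zeta_3909 over Q and has degree phi(3909) = 2604. So Q(zeta_3909) is a degree-2604 Galois extension with Galois group (Z/3909Z)^*. By CRT, (Z/3909Z)^* ≅ (Z/3Z)^* × (Z/1303Z)^*. Each prime-power unit group is (Z/3Z)^* ≅ Z/2Z; (Z/1303Z)^* ≅ Z/1302Z. Hence Gal(Q(zeta_3909)/Q) ≅ Z/2Z × Z/1302Z.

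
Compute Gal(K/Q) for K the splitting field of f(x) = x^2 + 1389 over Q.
Gal(K/Q) = Z/2Z (cyclic of order 2)

x^2 + 1389 is irreducible over Q since -1389 is not a rational square. The splitting field Q(sqrt(-1389)) has degree 2 over Q, and its unique nontrivial automorphism is sqrt(-1389) ↦ -sqrt(-1389). Hence Gal(Q(sqrt(-1389))/Q) = Z/2Z.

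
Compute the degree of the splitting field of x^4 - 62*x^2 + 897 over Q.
[K:Q] = 4

f factors as (x^2 - 39)(x^2 - 23); the splitting field is K = Q(sqrt(39), sqrt(23)). Since 39, 23, and 897 are all non-squares in Q, the three subfields Q(sqrt(39)), Q(sqrt(23)), Q(sqrt(897)) are distinct degree-2 extensions, so [K:Q] = 4 (Klein four Galois group).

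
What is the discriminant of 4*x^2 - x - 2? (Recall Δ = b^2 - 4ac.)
Δ = 33

For a quadratic a x^2 + b x + c the discriminant is Δ = b^2 - 4ac = (-1)^2 - 4*(4)*(-2) = 1 - (-32) = 33.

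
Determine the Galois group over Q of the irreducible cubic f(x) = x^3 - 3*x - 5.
Gal(K/Q) = S_3 (symmetric group of order 6)

Compute the discriminant of x^3 + (0)*x^2 + (-3)*x + (-5): Δ = -567. Since Δ is not a rational square, the Galois group is not contained in A_3; it must be the full S_3 (irreducibility of the cubic rules out anything smaller).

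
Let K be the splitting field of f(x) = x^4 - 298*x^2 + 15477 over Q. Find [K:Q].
[K:Q] = 4

f factors as (x^2 - 67)(x^2 - 231); the splitting field is K = Q(sqrt(67), sqrt(231)). Since 67, 231, and 15477 are all non-squares in Q, the three subfields Q(sqrt(67)), Q(sqrt(231)), Q(sqrt(15477)) are distinct degree-2 extensions, so [K:Q] = 4 (Klein four Galois group).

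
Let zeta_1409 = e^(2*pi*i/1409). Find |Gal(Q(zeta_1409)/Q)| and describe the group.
|Gal(Q(zeta_1409)/Q)| = phi(1409) = 1408; group ≅ (Z/1409Z)^* ≅ Z/1408Z

The n-th cyclotomic polynomial Φ_1409(x) is the minimal polynomial of zeta_1409 over Q and has degree phi(1409) = 1408. So Q(zeta_1409) is a degree-1408 Galois extension with Galois group (Z/1409Z)^*. (Z/1409Z)^* is cyclic since 1409 is an odd prime power (or 4). Hence Gal(Q(zeta_1409)/Q) ≅ Z/1408Z.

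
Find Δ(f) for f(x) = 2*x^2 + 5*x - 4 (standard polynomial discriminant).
Δ = 57

For a quadratic a x^2 + b x + c the discriminant is Δ = b^2 - 4ac = (5)^2 - 4*(2)*(-4) = 25 - (-32) = 57.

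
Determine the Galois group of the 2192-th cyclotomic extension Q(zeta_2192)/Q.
|Gal(Q(zeta_2192)/Q)| = phi(2192) = 1088; group ≅ (Z/2192Z)^* ≅ Z/2Z × Z/4Z × Z/136Z

The n-th cyclotomic polynomial Φ_2192(x) is the minimal polynomial of zeta_2192 over Q and has degree phi(2192) = 1088. So Q(zeta_2192) is a degree-1088 Galois extension with Galois group (Z/2192Z)^*. By CRT, (Z/2192Z)^* ≅ (Z/16Z)^* × (Z/137Z)^*. Each prime-power unit group is (Z/16Z)^* ≅ Z/2Z × Z/4Z; (Z/137Z)^* ≅ Z/136Z. Hence Gal(Q(zeta_2192)/Q) ≅ Z/2Z × Z/4Z × Z/136Z.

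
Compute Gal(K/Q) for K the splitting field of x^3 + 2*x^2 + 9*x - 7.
Gal(K/Q) = S_3 (symmetric group of order 6)

Compute the discriminant of x^3 + (2)*x^2 + (9)*x + (-7): Δ = -5959. Since Δ is not a rational square, the Galois group is not contained in A_3; it must be the full S_3 (irreducibility of the cubic rules out anything smaller).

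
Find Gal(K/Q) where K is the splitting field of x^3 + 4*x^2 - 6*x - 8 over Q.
Gal(K/Q) = S_3 (symmetric group of order 6)

Compute the discriminant of x^3 + (4)*x^2 + (-6)*x + (-8): Δ = 5216. Since Δ is not a rational square, the Galois group is not contained in A_3; it must be the full S_3 (irreducibility of the cubic rules out anything smaller).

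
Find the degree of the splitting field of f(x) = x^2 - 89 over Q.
[K:Q] = 2

The polynomial x^2 - 89 is irreducible over Q since 89 is not a perfect square. Its splitting field is Q(sqrt(89)), which has degree 2 over Q.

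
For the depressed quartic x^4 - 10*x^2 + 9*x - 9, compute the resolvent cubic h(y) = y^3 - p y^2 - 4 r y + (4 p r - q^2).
h(y) = y^3 + 10*y^2 + 36*y + 279

Identify coefficients: p = -10, q = 9, r = -9.
Plug into h(y) = y^3 - p y^2 - 4 r y + (4 p r - q^2):
  h(y) = y^3 - (-10) y^2 - 4*(-9) y + (4*(-10)*(-9) - (9)^2)
       = y^3 + (10) y^2 + (36) y + (279).
Simplifying: h(y) = y^3 + 10*y^2 + 36*y + 279.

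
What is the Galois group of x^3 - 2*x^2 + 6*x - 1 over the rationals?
Gal(K/Q) = S_3 (symmetric group of order 6)

Compute the discriminant of x^3 + (-2)*x^2 + (6)*x + (-1): Δ = -563. Since Δ is not a rational square, the Galois group is not contained in A_3; it must be the full S_3 (irreducibility of the cubic rules out anything smaller).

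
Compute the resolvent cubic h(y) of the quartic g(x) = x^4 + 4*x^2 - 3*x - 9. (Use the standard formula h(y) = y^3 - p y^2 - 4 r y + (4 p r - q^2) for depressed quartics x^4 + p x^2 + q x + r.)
h(y) = y^3 - 4*y^2 + 36*y - 153

Identify coefficients: p = 4, q = -3, r = -9.
Plug into h(y) = y^3 - p y^2 - 4 r y + (4 p r - q^2):
  h(y) = y^3 - (4) y^2 - 4*(-9) y + (4*(4)*(-9) - (-3)^2)
       = y^3 + (-4) y^2 + (36) y + (-153).
Simplifying: h(y) = y^3 - 4*y^2 + 36*y - 153.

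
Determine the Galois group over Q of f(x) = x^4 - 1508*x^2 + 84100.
Gal(K/Q) = Z/2Z (cyclic of order 2)

f factors as (x^2 - 1450)(x^2 - 58), so the splitting field is K = Q(sqrt(1450), sqrt(58)). The squarefree part of 1450 is 58 and the squarefree part of 58 is also 58, so sqrt(1450) and sqrt(58) are both rational multiples of sqrt(58). Hence Q(sqrt(1450)) = Q(sqrt(58)) = Q(sqrt(58)), and the splitting field collapses to a single degree-2 extension with Galois group Z/2Z.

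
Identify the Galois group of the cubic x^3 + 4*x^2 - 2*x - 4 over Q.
Gal(K/Q) = S_3 (symmetric group of order 6)

Compute the discriminant of x^3 + (4)*x^2 + (-2)*x + (-4): Δ = 1264. Since Δ is not a rational square, the Galois group is not contained in A_3; it must be the full S_3 (irreducibility of the cubic rules out anything smaller).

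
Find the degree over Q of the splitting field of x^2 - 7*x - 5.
[K:Q] = 2

The discriminant of x^2 + (-7)*x + (-5) is b^2 - 4c = 49 - (-20) = 69. Since 69 is not a perfect square in Q, the polynomial is irreducible over Q. Its two roots generate a degree-2 extension, so [K:Q] = 2.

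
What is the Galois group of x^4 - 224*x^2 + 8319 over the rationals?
Gal(K/Q) = V_4 (Klein four-group, Z/2Z × Z/2Z)

f factors as (x^2 - 177)(x^2 - 47), so the splitting field is K = Q(sqrt(177), sqrt(47)). The elements 177, 47, 8319 are all non-squares in Q, so sqrt(177) and sqrt(47) generate independent quadratic extensions. Thus [K:Q] = 4 and Gal(K/Q) is generated by the two order-2 automorphisms sqrt(177) ↦ -sqrt(177) and sqrt(47) ↦ -sqrt(47), giving V_4.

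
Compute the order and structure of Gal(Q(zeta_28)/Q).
|Gal(Q(zeta_28)/Q)| = phi(28) = 12; group ≅ (Z/28Z)^* ≅ Z/2Z × Z/6Z

The n-th cyclotomic polynomial Φ_28(x) is the minimal polynomial of zeta_28 over Q and has degree phi(28) = 12. So Q(zeta_28) is a degree-12 Galois extension with Galois group (Z/28Z)^*. By CRT, (Z/28Z)^* ≅ (Z/4Z)^* × (Z/7Z)^*. Each prime-power unit group is (Z/4Z)^* ≅ Z/2Z; (Z/7Z)^* ≅ Z/6Z. Hence Gal(Q(zeta_28)/Q) ≅ Z/2Z × Z/6Z.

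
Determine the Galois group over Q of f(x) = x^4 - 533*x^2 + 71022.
Gal(K/Q) = V_4 (Klein four-group, Z/2Z × Z/2Z)

f factors as (x^2 - 266)(x^2 - 267), so the splitting field is K = Q(sqrt(266), sqrt(267)). The elements 266, 267, 71022 are all non-squares in Q, so sqrt(266) and sqrt(267) generate independent quadratic extensions. Thus [K:Q] = 4 and Gal(K/Q) is generated by the two order-2 automorphisms sqrt(266) ↦ -sqrt(266) and sqrt(267) ↦ -sqrt(267), giving V_4.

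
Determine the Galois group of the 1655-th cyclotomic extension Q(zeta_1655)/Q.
|Gal(Q(zeta_1655)/Q)| = phi(1655) = 1320; group ≅ (Z/1655Z)^* ≅ Z/4Z × Z/330Z

The n-th cyclotomic polynomial Φ_1655(x) is the minimal polynomial of zeta_1655 over Q and has degree phi(1655) = 1320. So Q(zeta_1655) is a degree-1320 Galois extension with Galois group (Z/1655Z)^*. By CRT, (Z/1655Z)^* ≅ (Z/5Z)^* × (Z/331Z)^*. Each prime-power unit group is (Z/5Z)^* ≅ Z/4Z; (Z/331Z)^* ≅ Z/330Z. Hence Gal(Q(zeta_1655)/Q) ≅ Z/4Z × Z/330Z.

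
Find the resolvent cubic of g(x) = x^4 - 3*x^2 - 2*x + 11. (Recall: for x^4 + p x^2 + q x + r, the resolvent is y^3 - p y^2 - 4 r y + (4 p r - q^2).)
h(y) = y^3 + 3*y^2 - 44*y - 136

Identify coefficients: p = -3, q = -2, r = 11.
Plug into h(y) = y^3 - p y^2 - 4 r y + (4 p r - q^2):
  h(y) = y^3 - (-3) y^2 - 4*(11) y + (4*(-3)*(11) - (-2)^2)
       = y^3 + (3) y^2 + (-44) y + (-136).
Simplifying: h(y) = y^3 + 3*y^2 - 44*y - 136.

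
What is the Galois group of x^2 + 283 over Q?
Gal(K/Q) = Z/2Z (cyclic of order 2)

x^2 + 283 is irreducible over Q since -283 is not a rational square. The splitting field Q(sqrt(-283)) has degree 2 over Q, and its unique nontrivial automorphism is sqrt(-283) ↦ -sqrt(-283). Hence Gal(Q(sqrt(-283))/Q) = Z/2Z.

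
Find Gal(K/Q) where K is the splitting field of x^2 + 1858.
Gal(K/Q) = Z/2Z (cyclic of order 2)

x^2 + 1858 is irreducible over Q since -1858 is not a rational square. The splitting field Q(sqrt(-1858)) has degree 2 over Q, and its unique nontrivial automorphism is sqrt(-1858) ↦ -sqrt(-1858). Hence Gal(Q(sqrt(-1858))/Q) = Z/2Z.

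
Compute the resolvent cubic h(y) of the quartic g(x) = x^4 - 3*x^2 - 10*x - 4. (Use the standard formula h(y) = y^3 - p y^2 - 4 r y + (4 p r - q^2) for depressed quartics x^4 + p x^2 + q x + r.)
h(y) = y^3 + 3*y^2 + 16*y - 52

Identify coefficients: p = -3, q = -10, r = -4.
Plug into h(y) = y^3 - p y^2 - 4 r y + (4 p r - q^2):
  h(y) = y^3 - (-3) y^2 - 4*(-4) y + (4*(-3)*(-4) - (-10)^2)
       = y^3 + (3) y^2 + (16) y + (-52).
Simplifying: h(y) = y^3 + 3*y^2 + 16*y - 52.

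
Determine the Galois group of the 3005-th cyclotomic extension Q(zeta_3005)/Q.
|Gal(Q(zeta_3005)/Q)| = phi(3005) = 2400; group ≅ (Z/3005Z)^* ≅ Z/4Z × Z/600Z

The n-th cyclotomic polynomial Φ_3005(x) is the minimal polynomial of zeta_3005 over Q and has degree phi(3005) = 2400. So Q(zeta_3005) is a degree-2400 Galois extension with Galois group (Z/3005Z)^*. By CRT, (Z/3005Z)^* ≅ (Z/5Z)^* × (Z/601Z)^*. Each prime-power unit group is (Z/5Z)^* ≅ Z/4Z; (Z/601Z)^* ≅ Z/600Z. Hence Gal(Q(zeta_3005)/Q) ≅ Z/4Z × Z/600Z.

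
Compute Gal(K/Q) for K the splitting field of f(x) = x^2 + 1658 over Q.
Gal(K/Q) = Z/2Z (cyclic of order 2)

x^2 + 1658 is irreducible over Q since -1658 is not a rational square. The splitting field Q(sqrt(-1658)) has degree 2 over Q, and its unique nontrivial automorphism is sqrt(-1658) ↦ -sqrt(-1658). Hence Gal(Q(sqrt(-1658))/Q) = Z/2Z.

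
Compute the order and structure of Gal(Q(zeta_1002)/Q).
|Gal(Q(zeta_1002)/Q)| = phi(1002) = 332; group ≅ (Z/1002Z)^* ≅ Z/2Z × Z/166Z

The n-th cyclotomic polynomial Φ_1002(x) is the minimal polynomial of zeta_1002 over Q and has degree phi(1002) = 332. So Q(zeta_1002) is a degree-332 Galois extension with Galois group (Z/1002Z)^*. By CRT, (Z/1002Z)^* ≅ (Z/2Z)^* × (Z/3Z)^* × (Z/167Z)^*. Each prime-power unit group is (Z/2Z)^* ≅ trivial group (order 1); (Z/3Z)^* ≅ Z/2Z; (Z/167Z)^* ≅ Z/166Z. Hence Gal(Q(zeta_1002)/Q) ≅ Z/2Z × Z/166Z.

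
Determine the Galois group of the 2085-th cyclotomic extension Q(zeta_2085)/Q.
|Gal(Q(zeta_2085)/Q)| = phi(2085) = 1104; group ≅ (Z/2085Z)^* ≅ Z/2Z × Z/4Z × Z/138Z

The n-th cyclotomic polynomial Φ_2085(x) is the minimal polynomial of zeta_2085 over Q and has degree phi(2085) = 1104. So Q(zeta_2085) is a degree-1104 Galois extension with Galois group (Z/2085Z)^*. By CRT, (Z/2085Z)^* ≅ (Z/3Z)^* × (Z/5Z)^* × (Z/139Z)^*. Each prime-power unit group is (Z/3Z)^* ≅ Z/2Z; (Z/5Z)^* ≅ Z/4Z; (Z/139Z)^* ≅ Z/138Z. Hence Gal(Q(zeta_2085)/Q) ≅ Z/2Z × Z/4Z × Z/138Z.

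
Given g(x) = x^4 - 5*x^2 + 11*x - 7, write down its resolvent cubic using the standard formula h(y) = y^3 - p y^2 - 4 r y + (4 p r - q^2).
h(y) = y^3 + 5*y^2 + 28*y + 19

Identify coefficients: p = -5, q = 11, r = -7.
Plug into h(y) = y^3 - p y^2 - 4 r y + (4 p r - q^2):
  h(y) = y^3 - (-5) y^2 - 4*(-7) y + (4*(-5)*(-7) - (11)^2)
       = y^3 + (5) y^2 + (28) y + (19).
Simplifying: h(y) = y^3 + 5*y^2 + 28*y + 19.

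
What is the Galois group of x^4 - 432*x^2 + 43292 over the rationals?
Gal(K/Q) = V_4 (Klein four-group, Z/2Z × Z/2Z)

f factors as (x^2 - 274)(x^2 - 158), so the splitting field is K = Q(sqrt(274), sqrt(158)). The elements 274, 158, 43292 are all non-squares in Q, so sqrt(274) and sqrt(158) generate independent quadratic extensions. Thus [K:Q] = 4 and Gal(K/Q) is generated by the two order-2 automorphisms sqrt(274) ↦ -sqrt(274) and sqrt(158) ↦ -sqrt(158), giving V_4.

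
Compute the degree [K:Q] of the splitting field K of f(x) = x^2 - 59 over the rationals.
[K:Q] = 2

The polynomial x^2 - 59 is irreducible over Q since 59 is not a perfect square. Its splitting field is Q(sqrt(59)), which has degree 2 over Q.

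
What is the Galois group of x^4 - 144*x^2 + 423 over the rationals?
Gal(K/Q) = V_4 (Klein four-group, Z/2Z × Z/2Z)

f factors as (x^2 - 141)(x^2 - 3), so the splitting field is K = Q(sqrt(141), sqrt(3)). The elements 141, 3, 423 are all non-squares in Q, so sqrt(141) and sqrt(3) generate independent quadratic extensions. Thus [K:Q] = 4 and Gal(K/Q) is generated by the two order-2 automorphisms sqrt(141) ↦ -sqrt(141) and sqrt(3) ↦ -sqrt(3), giving V_4.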